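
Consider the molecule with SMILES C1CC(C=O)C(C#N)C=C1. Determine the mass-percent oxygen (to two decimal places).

Atom tally by fragment:
  cyclohexene ring core → C:6 H:10
  (− 2 ring H displaced by substituents)
  + CHO → C:1 H:1 O:1
  + CN → C:1 N:1
Element totals:
  C: 8
  H: 9
  N: 1
  O: 1
Molecular formula: C8H9NO.
Molar mass = 135.166 g/mol.
Mass from O: 1 × 15.999 = 15.999 g/mol.
%O = 15.999 / 135.166 × 100 = 11.84%.

11.84%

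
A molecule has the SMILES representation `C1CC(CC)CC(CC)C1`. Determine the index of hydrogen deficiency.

Atom tally by fragment:
  cyclohexane ring core → C:6 H:12
  (− 2 ring H displaced by substituents)
  + C2H5 → C:2 H:5
  + C2H5 → C:2 H:5
Element totals:
  C: 10
  H: 20
Molecular formula: C10H20.
DoU = (2C + 2 + N − H − X) / 2 = (2·10 + 2 + 0 − 20 − 0) / 2 = 1.

1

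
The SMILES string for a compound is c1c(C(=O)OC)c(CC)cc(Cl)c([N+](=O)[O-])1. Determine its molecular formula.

C10H10ClNO4

Atom tally by fragment:
  benzene ring core → C:6 H:6
  (− 4 ring H displaced by substituents)
  + COOCH3 → C:2 H:3 O:2
  + C2H5 → C:2 H:5
  + Cl → Cl:1
  + NO2 → N:1 O:2
Element totals:
  C: 10
  H: 10
  Cl: 1
  N: 1
  O: 4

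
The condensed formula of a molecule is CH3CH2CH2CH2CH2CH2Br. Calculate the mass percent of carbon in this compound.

Element totals:
  C: 6
  H: 13
  Br: 1
Molecular formula: C6H13Br.
Molar mass = 165.074 g/mol.
Mass from C: 6 × 12.011 = 72.066 g/mol.
%C = 72.066 / 165.074 × 100 = 43.66%.

43.66%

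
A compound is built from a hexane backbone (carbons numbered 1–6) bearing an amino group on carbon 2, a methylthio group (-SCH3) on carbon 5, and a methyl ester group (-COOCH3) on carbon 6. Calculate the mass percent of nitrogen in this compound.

6.82%

Atom tally by fragment:
  CH3 → C:1 H:3
  CH(NH2) → C:1 H:3 N:1
  CH2 → C:1 H:2
  CH2 → C:1 H:2
  CH(SCH3) → C:2 H:4 S:1
  CH2COOCH3 → C:3 H:5 O:2
Element totals:
  C: 9
  H: 19
  N: 1
  O: 2
  S: 1
Molecular formula: C9H19NO2S.
Molar mass = 205.316 g/mol.
Mass from N: 1 × 14.007 = 14.007 g/mol.
%N = 14.007 / 205.316 × 100 = 6.82%.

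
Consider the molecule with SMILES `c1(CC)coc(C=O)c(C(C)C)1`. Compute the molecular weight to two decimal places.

166.22 g/mol

Atom tally by fragment:
  furan ring core → C:4 H:4 O:1
  (− 3 ring H displaced by substituents)
  + C2H5 → C:2 H:5
  + CHO → C:1 H:1 O:1
  + CH(CH3)2 → C:3 H:7
Element totals:
  C: 10
  H: 14
  O: 2
Molecular formula: C10H14O2.
  M = 10(12.011) + 14(1.008) + 2(15.999)
    = 120.110 + 14.112 + 31.998 = 166.220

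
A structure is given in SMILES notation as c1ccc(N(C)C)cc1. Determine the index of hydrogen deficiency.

Atom tally by fragment:
  benzene ring core → C:6 H:6
  (− 1 ring H displaced by substituents)
  + N(CH3)2 → N:1 C:2 H:6
Element totals:
  C: 8
  H: 11
  N: 1
Molecular formula: C8H11N.
DoU = (2C + 2 + N − H − X) / 2 = (2·8 + 2 + 1 − 11 − 0) / 2 = 4.

4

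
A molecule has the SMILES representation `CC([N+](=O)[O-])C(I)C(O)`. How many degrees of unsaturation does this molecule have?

Atom tally by fragment:
  CH3 → C:1 H:3
  CH(NO2) → C:1 H:1 N:1 O:2
  CH(I) → C:1 H:1 I:1
  CH2OH → C:1 H:3 O:1
Element totals:
  C: 4
  H: 8
  I: 1
  N: 1
  O: 3
Molecular formula: C4H8INO3.
DoU = (2C + 2 + N − H − X) / 2 = (2·4 + 2 + 1 − 8 − 1) / 2 = 1.

1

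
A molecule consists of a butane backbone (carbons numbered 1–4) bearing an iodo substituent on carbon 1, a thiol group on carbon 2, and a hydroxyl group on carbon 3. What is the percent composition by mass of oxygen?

6.89%

Atom tally by fragment:
  ICH2 → C:1 H:2 I:1
  CH(SH) → C:1 H:2 S:1
  CH(OH) → C:1 H:2 O:1
  CH3 → C:1 H:3
Element totals:
  C: 4
  H: 9
  I: 1
  O: 1
  S: 1
Molecular formula: C4H9IOS.
Molar mass = 232.079 g/mol.
Mass from O: 1 × 15.999 = 15.999 g/mol.
%O = 15.999 / 232.079 × 100 = 6.89%.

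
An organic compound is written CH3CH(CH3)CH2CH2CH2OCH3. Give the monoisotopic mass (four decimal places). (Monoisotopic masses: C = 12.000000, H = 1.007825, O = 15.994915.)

116.1201

Element totals:
  C: 7
  H: 16
  O: 1
Molecular formula: C7H16O.
  M = 7(12.0) + 16(1.007825) + 15.994915
    = 84.000000 + 16.125200 + 15.994915 = 116.120115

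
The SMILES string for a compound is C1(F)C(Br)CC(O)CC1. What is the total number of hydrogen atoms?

Atom tally by fragment:
  cyclohexane ring core → C:6 H:12
  (− 3 ring H displaced by substituents)
  + F → F:1
  + Br → Br:1
  + OH → O:1 H:1
Element totals:
  C: 6
  H: 10
  Br: 1
  F: 1
  O: 1

10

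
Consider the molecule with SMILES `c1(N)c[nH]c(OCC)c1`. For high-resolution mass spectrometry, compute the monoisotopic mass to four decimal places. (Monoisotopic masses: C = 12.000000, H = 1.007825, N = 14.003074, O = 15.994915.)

126.0793

Atom tally by fragment:
  pyrrole ring core → C:4 H:5 N:1
  (− 2 ring H displaced by substituents)
  + NH2 → N:1 H:2
  + OC2H5 → C:2 H:5 O:1
Element totals:
  C: 6
  H: 10
  N: 2
  O: 1
Molecular formula: C6H10N2O.
  M = 6(12.0) + 10(1.007825) + 2(14.003074) + 15.994915
    = 72.000000 + 10.078250 + 28.006148 + 15.994915 = 126.079313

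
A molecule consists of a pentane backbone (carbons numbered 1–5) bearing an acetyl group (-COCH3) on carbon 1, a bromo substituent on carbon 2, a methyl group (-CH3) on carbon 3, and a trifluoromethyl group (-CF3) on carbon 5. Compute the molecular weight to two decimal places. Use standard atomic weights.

Atom tally by fragment:
  CH3COCH2 → C:3 H:5 O:1
  CH(Br) → C:1 H:1 Br:1
  CH(CH3) → C:2 H:4
  CH2 → C:1 H:2
  CH2CF3 → C:2 H:2 F:3
Element totals:
  C: 9
  H: 14
  Br: 1
  F: 3
  O: 1
Molecular formula: C9H14BrF3O.
  M = 9(12.011) + 14(1.008) + 79.904 + 3(18.998) + 15.999
    = 108.099 + 14.112 + 79.904 + 56.994 + 15.999 = 275.108

275.11 g/mol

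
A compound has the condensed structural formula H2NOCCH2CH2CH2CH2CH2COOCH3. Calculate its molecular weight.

173.21 g/mol

Atom tally by fragment:
  H2NOCCH2 → C:2 H:4 O:1 N:1
  CH2 → C:1 H:2
  CH2 → C:1 H:2
  CH2 → C:1 H:2
  CH2COOCH3 → C:3 H:5 O:2
Element totals:
  C: 8
  H: 15
  N: 1
  O: 3
Molecular formula: C8H15NO3.
  M = 8(12.011) + 15(1.008) + 14.007 + 3(15.999)
    = 96.088 + 15.120 + 14.007 + 47.997 = 173.212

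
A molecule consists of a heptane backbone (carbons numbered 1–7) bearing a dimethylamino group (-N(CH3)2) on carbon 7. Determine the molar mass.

Atom tally by fragment:
  CH3 → C:1 H:3
  CH2 → C:1 H:2
  CH2 → C:1 H:2
  CH2 → C:1 H:2
  CH2 → C:1 H:2
  CH2 → C:1 H:2
  CH2N(CH3)2 → C:3 H:8 N:1
Element totals:
  C: 9
  H: 21
  N: 1
Molecular formula: C9H21N.
  M = 9(12.011) + 21(1.008) + 14.007
    = 108.099 + 21.168 + 14.007 = 143.274

143.27 g/mol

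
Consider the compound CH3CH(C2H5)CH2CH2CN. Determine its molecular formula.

Element totals:
  C: 7
  H: 13
  N: 1

C7H13N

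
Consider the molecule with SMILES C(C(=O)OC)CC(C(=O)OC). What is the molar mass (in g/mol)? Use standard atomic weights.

Atom tally by fragment:
  CH3OOCCH2 → C:3 H:5 O:2
  CH2 → C:1 H:2
  CH2COOCH3 → C:3 H:5 O:2
Element totals:
  C: 7
  H: 12
  O: 4
Molecular formula: C7H12O4.
  M = 7(12.011) + 12(1.008) + 4(15.999)
    = 84.077 + 12.096 + 63.996 = 160.169

160.17 g/mol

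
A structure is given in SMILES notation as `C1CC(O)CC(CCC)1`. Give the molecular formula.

C8H16O

Atom tally by fragment:
  cyclopentane ring core → C:5 H:10
  (− 2 ring H displaced by substituents)
  + OH → O:1 H:1
  + CH2CH2CH3 → C:3 H:7
Element totals:
  C: 8
  H: 16
  O: 1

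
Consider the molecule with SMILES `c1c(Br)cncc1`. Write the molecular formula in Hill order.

C5H4BrN

Atom tally by fragment:
  pyridine ring core → C:5 H:5 N:1
  (− 1 ring H displaced by substituents)
  + Br → Br:1
Element totals:
  C: 5
  H: 4
  Br: 1
  N: 1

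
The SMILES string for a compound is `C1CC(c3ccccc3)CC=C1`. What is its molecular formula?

C12H14

Atom tally by fragment:
  cyclohexene ring core → C:6 H:10
  (− 1 ring H displaced by substituents)
  + C6H5 → C:6 H:5
Element totals:
  C: 12
  H: 14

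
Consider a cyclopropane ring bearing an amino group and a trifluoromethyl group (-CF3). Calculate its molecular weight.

Atom tally by fragment:
  cyclopropane ring core → C:3 H:6
  (− 2 ring H displaced by substituents)
  + NH2 → N:1 H:2
  + CF3 → C:1 F:3
Element totals:
  C: 4
  H: 6
  F: 3
  N: 1
Molecular formula: C4H6F3N.
  M = 4(12.011) + 6(1.008) + 3(18.998) + 14.007
    = 48.044 + 6.048 + 56.994 + 14.007 = 125.093

125.09 g/mol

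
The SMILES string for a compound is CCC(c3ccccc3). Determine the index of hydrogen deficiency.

Atom tally by fragment:
  CH3 → C:1 H:3
  CH2 → C:1 H:2
  CH2C6H5 → C:7 H:7
Element totals:
  C: 9
  H: 12
Molecular formula: C9H12.
DoU = (2C + 2 + N − H − X) / 2 = (2·9 + 2 + 0 − 12 − 0) / 2 = 4.

4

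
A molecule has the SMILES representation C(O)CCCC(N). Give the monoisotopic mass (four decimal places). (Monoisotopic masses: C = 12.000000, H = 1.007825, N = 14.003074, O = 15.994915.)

Atom tally by fragment:
  HOCH2 → C:1 H:3 O:1
  CH2 → C:1 H:2
  CH2 → C:1 H:2
  CH2 → C:1 H:2
  CH2NH2 → C:1 H:4 N:1
Element totals:
  C: 5
  H: 13
  N: 1
  O: 1
Molecular formula: C5H13NO.
  M = 5(12.0) + 13(1.007825) + 14.003074 + 15.994915
    = 60.000000 + 13.101725 + 14.003074 + 15.994915 = 103.099714

103.0997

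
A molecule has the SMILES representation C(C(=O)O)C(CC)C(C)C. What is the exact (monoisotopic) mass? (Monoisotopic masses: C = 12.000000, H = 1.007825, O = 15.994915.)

Atom tally by fragment:
  HOOCCH2 → C:2 H:3 O:2
  CH(C2H5) → C:3 H:6
  CH(CH3) → C:2 H:4
  CH3 → C:1 H:3
Element totals:
  C: 8
  H: 16
  O: 2
Molecular formula: C8H16O2.
  M = 8(12.0) + 16(1.007825) + 2(15.994915)
    = 96.000000 + 16.125200 + 31.989830 = 144.115030

144.1150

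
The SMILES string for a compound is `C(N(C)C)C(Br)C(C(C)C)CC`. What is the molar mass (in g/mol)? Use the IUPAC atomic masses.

236.20 g/mol

Atom tally by fragment:
  (CH3)2NCH2 → C:3 H:8 N:1
  CH(Br) → C:1 H:1 Br:1
  CH(CH(CH3)2) → C:4 H:8
  CH2 → C:1 H:2
  CH3 → C:1 H:3
Element totals:
  C: 10
  H: 22
  Br: 1
  N: 1
Molecular formula: C10H22BrN.
  M = 10(12.011) + 22(1.008) + 79.904 + 14.007
    = 120.110 + 22.176 + 79.904 + 14.007 = 236.197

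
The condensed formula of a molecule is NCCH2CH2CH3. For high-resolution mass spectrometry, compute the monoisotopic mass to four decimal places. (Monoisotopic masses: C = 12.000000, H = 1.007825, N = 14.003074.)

69.0578

Atom tally by fragment:
  NCCH2 → C:2 H:2 N:1
  CH2 → C:1 H:2
  CH3 → C:1 H:3
Element totals:
  C: 4
  H: 7
  N: 1
Molecular formula: C4H7N.
  M = 4(12.0) + 7(1.007825) + 14.003074
    = 48.000000 + 7.054775 + 14.003074 = 69.057849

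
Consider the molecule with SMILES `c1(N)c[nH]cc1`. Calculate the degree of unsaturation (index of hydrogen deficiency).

Atom tally by fragment:
  pyrrole ring core → C:4 H:5 N:1
  (− 1 ring H displaced by substituents)
  + NH2 → N:1 H:2
Element totals:
  C: 4
  H: 6
  N: 2
Molecular formula: C4H6N2.
DoU = (2C + 2 + N − H − X) / 2 = (2·4 + 2 + 2 − 6 − 0) / 2 = 3.

3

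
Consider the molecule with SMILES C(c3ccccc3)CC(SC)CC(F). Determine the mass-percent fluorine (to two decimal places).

8.95%

Atom tally by fragment:
  C6H5CH2 → C:7 H:7
  CH2 → C:1 H:2
  CH(SCH3) → C:2 H:4 S:1
  CH2 → C:1 H:2
  CH2F → C:1 H:2 F:1
Element totals:
  C: 12
  H: 17
  F: 1
  S: 1
Molecular formula: C12H17FS.
Molar mass = 212.326 g/mol.
Mass from F: 1 × 18.998 = 18.998 g/mol.
%F = 18.998 / 212.326 × 100 = 8.95%.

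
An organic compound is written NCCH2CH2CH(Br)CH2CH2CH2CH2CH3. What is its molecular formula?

Atom tally by fragment:
  NCCH2 → C:2 H:2 N:1
  CH2 → C:1 H:2
  CH(Br) → C:1 H:1 Br:1
  CH2 → C:1 H:2
  CH2 → C:1 H:2
  CH2 → C:1 H:2
  CH2 → C:1 H:2
  CH3 → C:1 H:3
Element totals:
  C: 9
  H: 16
  Br: 1
  N: 1

C9H16BrN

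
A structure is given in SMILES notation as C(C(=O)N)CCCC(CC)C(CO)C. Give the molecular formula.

Atom tally by fragment:
  H2NOCCH2 → C:2 H:4 O:1 N:1
  CH2 → C:1 H:2
  CH2 → C:1 H:2
  CH2 → C:1 H:2
  CH(C2H5) → C:3 H:6
  CH(CH2OH) → C:2 H:4 O:1
  CH3 → C:1 H:3
Element totals:
  C: 11
  H: 23
  N: 1
  O: 2

C11H23NO2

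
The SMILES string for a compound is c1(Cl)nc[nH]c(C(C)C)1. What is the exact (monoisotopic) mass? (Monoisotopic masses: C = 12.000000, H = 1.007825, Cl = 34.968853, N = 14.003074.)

Atom tally by fragment:
  imidazole ring core → C:3 H:4 N:2
  (− 2 ring H displaced by substituents)
  + Cl → Cl:1
  + CH(CH3)2 → C:3 H:7
Element totals:
  C: 6
  H: 9
  Cl: 1
  N: 2
Molecular formula: C6H9ClN2.
  M = 6(12.0) + 9(1.007825) + 34.968853 + 2(14.003074)
    = 72.000000 + 9.070425 + 34.968853 + 28.006148 = 144.045426

144.0454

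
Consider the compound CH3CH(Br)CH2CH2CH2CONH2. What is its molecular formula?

Element totals:
  C: 6
  H: 12
  Br: 1
  N: 1
  O: 1

C6H12BrNO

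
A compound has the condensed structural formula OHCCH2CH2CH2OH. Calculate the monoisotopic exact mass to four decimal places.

88.0524

Atom tally by fragment:
  OHCCH2 → C:2 H:3 O:1
  CH2CH2OH → C:2 H:5 O:1
Element totals:
  C: 4
  H: 8
  O: 2
Molecular formula: C4H8O2.
  M = 4(12.0) + 8(1.007825) + 2(15.994915)
    = 48.000000 + 8.062600 + 31.989830 = 88.052430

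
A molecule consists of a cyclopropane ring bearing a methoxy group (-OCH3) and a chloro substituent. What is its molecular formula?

C4H7ClO

Atom tally by fragment:
  cyclopropane ring core → C:3 H:6
  (− 2 ring H displaced by substituents)
  + OCH3 → C:1 H:3 O:1
  + Cl → Cl:1
Element totals:
  C: 4
  H: 7
  Cl: 1
  O: 1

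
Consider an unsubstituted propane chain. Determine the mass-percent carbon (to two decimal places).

81.71%

Atom tally by fragment:
  CH3 → C:1 H:3
  CH2 → C:1 H:2
  CH3 → C:1 H:3
Element totals:
  C: 3
  H: 8
Molecular formula: C3H8.
Molar mass = 44.097 g/mol.
Mass from C: 3 × 12.011 = 36.033 g/mol.
%C = 36.033 / 44.097 × 100 = 81.71%.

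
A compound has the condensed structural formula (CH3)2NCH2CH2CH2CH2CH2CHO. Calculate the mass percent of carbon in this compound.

Element totals:
  C: 8
  H: 17
  N: 1
  O: 1
Molecular formula: C8H17NO.
Molar mass = 143.230 g/mol.
Mass from C: 8 × 12.011 = 96.088 g/mol.
%C = 96.088 / 143.230 × 100 = 67.09%.

67.09%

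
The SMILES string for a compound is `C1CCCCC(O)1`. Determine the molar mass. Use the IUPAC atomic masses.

Atom tally by fragment:
  cyclohexane ring core → C:6 H:12
  (− 1 ring H displaced by substituents)
  + OH → O:1 H:1
Element totals:
  C: 6
  H: 12
  O: 1
Molecular formula: C6H12O.
  M = 6(12.011) + 12(1.008) + 15.999
    = 72.066 + 12.096 + 15.999 = 100.161

100.16 g/mol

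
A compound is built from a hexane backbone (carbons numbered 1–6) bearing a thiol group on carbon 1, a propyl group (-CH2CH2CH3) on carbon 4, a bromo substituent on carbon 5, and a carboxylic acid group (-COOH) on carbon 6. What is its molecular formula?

C10H19BrO2S

Atom tally by fragment:
  HSCH2 → C:1 H:3 S:1
  CH2 → C:1 H:2
  CH2 → C:1 H:2
  CH(CH2CH2CH3) → C:4 H:8
  CH(Br) → C:1 H:1 Br:1
  CH2COOH → C:2 H:3 O:2
Element totals:
  C: 10
  H: 19
  Br: 1
  O: 2
  S: 1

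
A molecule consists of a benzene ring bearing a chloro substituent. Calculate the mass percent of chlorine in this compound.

31.50%

Atom tally by fragment:
  benzene ring core → C:6 H:6
  (− 1 ring H displaced by substituents)
  + Cl → Cl:1
Element totals:
  C: 6
  H: 5
  Cl: 1
Molecular formula: C6H5Cl.
Molar mass = 112.556 g/mol.
Mass from Cl: 1 × 35.45 = 35.450 g/mol.
%Cl = 35.450 / 112.556 × 100 = 31.50%.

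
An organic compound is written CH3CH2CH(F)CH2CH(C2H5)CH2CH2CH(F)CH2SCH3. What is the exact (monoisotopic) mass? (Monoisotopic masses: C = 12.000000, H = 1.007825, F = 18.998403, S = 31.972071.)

Element totals:
  C: 12
  H: 24
  F: 2
  S: 1
Molecular formula: C12H24F2S.
  M = 12(12.0) + 24(1.007825) + 2(18.998403) + 31.972071
    = 144.000000 + 24.187800 + 37.996806 + 31.972071 = 238.156677

238.1567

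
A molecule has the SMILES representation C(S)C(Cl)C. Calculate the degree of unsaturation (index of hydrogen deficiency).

0

Atom tally by fragment:
  HSCH2 → C:1 H:3 S:1
  CH(Cl) → C:1 H:1 Cl:1
  CH3 → C:1 H:3
Element totals:
  C: 3
  H: 7
  Cl: 1
  S: 1
Molecular formula: C3H7ClS.
DoU = (2C + 2 + N − H − X) / 2 = (2·3 + 2 + 0 − 7 − 1) / 2 = 0.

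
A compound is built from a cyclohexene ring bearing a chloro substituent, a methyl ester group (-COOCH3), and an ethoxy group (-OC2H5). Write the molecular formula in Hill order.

C10H15ClO3

Atom tally by fragment:
  cyclohexene ring core → C:6 H:10
  (− 3 ring H displaced by substituents)
  + Cl → Cl:1
  + COOCH3 → C:2 H:3 O:2
  + OC2H5 → C:2 H:5 O:1
Element totals:
  C: 10
  H: 15
  Cl: 1
  O: 3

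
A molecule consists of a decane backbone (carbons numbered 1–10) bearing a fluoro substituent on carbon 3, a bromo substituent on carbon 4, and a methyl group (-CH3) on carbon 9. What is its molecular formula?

Atom tally by fragment:
  CH3 → C:1 H:3
  CH2 → C:1 H:2
  CH(F) → C:1 H:1 F:1
  CH(Br) → C:1 H:1 Br:1
  CH2 → C:1 H:2
  CH2 → C:1 H:2
  CH2 → C:1 H:2
  CH2 → C:1 H:2
  CH(CH3) → C:2 H:4
  CH3 → C:1 H:3
Element totals:
  C: 11
  H: 22
  Br: 1
  F: 1

C11H22BrF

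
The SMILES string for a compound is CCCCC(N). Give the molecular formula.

C5H13N

Atom tally by fragment:
  CH3 → C:1 H:3
  CH2 → C:1 H:2
  CH2 → C:1 H:2
  CH2 → C:1 H:2
  CH2NH2 → C:1 H:4 N:1
Element totals:
  C: 5
  H: 13
  N: 1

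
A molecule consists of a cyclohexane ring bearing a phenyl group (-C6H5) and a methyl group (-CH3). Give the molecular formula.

Atom tally by fragment:
  cyclohexane ring core → C:6 H:12
  (− 2 ring H displaced by substituents)
  + C6H5 → C:6 H:5
  + CH3 → C:1 H:3
Element totals:
  C: 13
  H: 18

C13H18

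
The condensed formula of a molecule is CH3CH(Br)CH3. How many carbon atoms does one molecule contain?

3

Atom tally by fragment:
  CH3 → C:1 H:3
  CH(Br) → C:1 H:1 Br:1
  CH3 → C:1 H:3
Element totals:
  C: 3
  H: 7
  Br: 1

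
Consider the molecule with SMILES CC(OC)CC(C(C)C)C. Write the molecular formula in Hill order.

C9H20O

Atom tally by fragment:
  CH3 → C:1 H:3
  CH(OCH3) → C:2 H:4 O:1
  CH2 → C:1 H:2
  CH(CH(CH3)2) → C:4 H:8
  CH3 → C:1 H:3
Element totals:
  C: 9
  H: 20
  O: 1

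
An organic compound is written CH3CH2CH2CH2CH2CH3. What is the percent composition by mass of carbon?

83.62%

Atom tally by fragment:
  CH3 → C:1 H:3
  CH2 → C:1 H:2
  CH2 → C:1 H:2
  CH2 → C:1 H:2
  CH2 → C:1 H:2
  CH3 → C:1 H:3
Element totals:
  C: 6
  H: 14
Molecular formula: C6H14.
Molar mass = 86.178 g/mol.
Mass from C: 6 × 12.011 = 72.066 g/mol.
%C = 72.066 / 86.178 × 100 = 83.62%.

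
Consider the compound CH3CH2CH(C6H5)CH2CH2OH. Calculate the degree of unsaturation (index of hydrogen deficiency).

4

Atom tally by fragment:
  CH3 → C:1 H:3
  CH2 → C:1 H:2
  CH(C6H5) → C:7 H:6
  CH2CH2OH → C:2 H:5 O:1
Element totals:
  C: 11
  H: 16
  O: 1
Molecular formula: C11H16O.
DoU = (2C + 2 + N − H − X) / 2 = (2·11 + 2 + 0 − 16 − 0) / 2 = 4.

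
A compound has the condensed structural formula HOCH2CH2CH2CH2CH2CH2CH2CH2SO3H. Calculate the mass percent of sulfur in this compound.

15.25%

Atom tally by fragment:
  HOCH2CH2 → C:2 H:5 O:1
  CH2 → C:1 H:2
  CH2 → C:1 H:2
  CH2 → C:1 H:2
  CH2 → C:1 H:2
  CH2 → C:1 H:2
  CH2SO3H → C:1 H:3 S:1 O:3
Element totals:
  C: 8
  H: 18
  O: 4
  S: 1
Molecular formula: C8H18O4S.
Molar mass = 210.288 g/mol.
Mass from S: 1 × 32.06 = 32.060 g/mol.
%S = 32.060 / 210.288 × 100 = 15.25%.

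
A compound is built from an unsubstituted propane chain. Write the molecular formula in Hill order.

C3H8

Atom tally by fragment:
  CH3 → C:1 H:3
  CH2 → C:1 H:2
  CH3 → C:1 H:3
Element totals:
  C: 3
  H: 8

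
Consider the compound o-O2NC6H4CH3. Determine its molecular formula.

C7H7NO2

Atom tally by fragment:
  benzene ring core → C:6 H:6
  (− 2 ring H displaced by substituents)
  + NO2 → N:1 O:2
  + CH3 → C:1 H:3
Element totals:
  C: 7
  H: 7
  N: 1
  O: 2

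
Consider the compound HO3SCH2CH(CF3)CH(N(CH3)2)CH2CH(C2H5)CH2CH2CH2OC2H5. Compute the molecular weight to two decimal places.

Atom tally by fragment:
  HO3SCH2 → C:1 H:3 S:1 O:3
  CH(CF3) → C:2 H:1 F:3
  CH(N(CH3)2) → C:3 H:7 N:1
  CH2 → C:1 H:2
  CH(C2H5) → C:3 H:6
  CH2 → C:1 H:2
  CH2 → C:1 H:2
  CH2OC2H5 → C:3 H:7 O:1
Element totals:
  C: 15
  H: 30
  F: 3
  N: 1
  O: 4
  S: 1
Molecular formula: C15H30F3NO4S.
  M = 15(12.011) + 30(1.008) + 3(18.998) + 14.007 + 4(15.999) + 32.06
    = 180.165 + 30.240 + 56.994 + 14.007 + 63.996 + 32.060 = 377.462

377.46 g/mol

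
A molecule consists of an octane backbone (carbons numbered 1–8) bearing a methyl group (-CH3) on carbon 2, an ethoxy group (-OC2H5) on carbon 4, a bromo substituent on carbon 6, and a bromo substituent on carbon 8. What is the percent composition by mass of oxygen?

4.85%

Atom tally by fragment:
  CH3 → C:1 H:3
  CH(CH3) → C:2 H:4
  CH2 → C:1 H:2
  CH(OC2H5) → C:3 H:6 O:1
  CH2 → C:1 H:2
  CH(Br) → C:1 H:1 Br:1
  CH2 → C:1 H:2
  CH2Br → C:1 H:2 Br:1
Element totals:
  C: 11
  H: 22
  Br: 2
  O: 1
Molecular formula: C11H22Br2O.
Molar mass = 330.104 g/mol.
Mass from O: 1 × 15.999 = 15.999 g/mol.
%O = 15.999 / 330.104 × 100 = 4.85%.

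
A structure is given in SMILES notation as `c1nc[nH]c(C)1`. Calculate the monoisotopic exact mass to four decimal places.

82.0531

Atom tally by fragment:
  imidazole ring core → C:3 H:4 N:2
  (− 1 ring H displaced by substituents)
  + CH3 → C:1 H:3
Element totals:
  C: 4
  H: 6
  N: 2
Molecular formula: C4H6N2.
  M = 4(12.0) + 6(1.007825) + 2(14.003074)
    = 48.000000 + 6.046950 + 28.006148 = 82.053098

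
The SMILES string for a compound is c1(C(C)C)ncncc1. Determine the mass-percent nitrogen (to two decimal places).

Atom tally by fragment:
  pyrimidine ring core → C:4 H:4 N:2
  (− 1 ring H displaced by substituents)
  + CH(CH3)2 → C:3 H:7
Element totals:
  C: 7
  H: 10
  N: 2
Molecular formula: C7H10N2.
Molar mass = 122.171 g/mol.
Mass from N: 2 × 14.007 = 28.014 g/mol.
%N = 28.014 / 122.171 × 100 = 22.93%.

22.93%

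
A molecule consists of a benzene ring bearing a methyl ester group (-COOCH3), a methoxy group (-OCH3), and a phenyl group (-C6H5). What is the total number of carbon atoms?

15

Atom tally by fragment:
  benzene ring core → C:6 H:6
  (− 3 ring H displaced by substituents)
  + COOCH3 → C:2 H:3 O:2
  + OCH3 → C:1 H:3 O:1
  + C6H5 → C:6 H:5
Element totals:
  C: 15
  H: 14
  O: 3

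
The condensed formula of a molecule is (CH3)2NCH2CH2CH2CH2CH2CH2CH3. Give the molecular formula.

Atom tally by fragment:
  (CH3)2NCH2 → C:3 H:8 N:1
  CH2 → C:1 H:2
  CH2 → C:1 H:2
  CH2 → C:1 H:2
  CH2 → C:1 H:2
  CH2 → C:1 H:2
  CH3 → C:1 H:3
Element totals:
  C: 9
  H: 21
  N: 1

C9H21N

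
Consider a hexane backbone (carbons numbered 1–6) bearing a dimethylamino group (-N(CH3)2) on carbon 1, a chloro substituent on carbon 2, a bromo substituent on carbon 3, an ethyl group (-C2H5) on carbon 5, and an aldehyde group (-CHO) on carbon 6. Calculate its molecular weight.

298.65 g/mol

Atom tally by fragment:
  (CH3)2NCH2 → C:3 H:8 N:1
  CH(Cl) → C:1 H:1 Cl:1
  CH(Br) → C:1 H:1 Br:1
  CH2 → C:1 H:2
  CH(C2H5) → C:3 H:6
  CH2CHO → C:2 H:3 O:1
Element totals:
  C: 11
  H: 21
  Br: 1
  Cl: 1
  N: 1
  O: 1
Molecular formula: C11H21BrClNO.
  M = 11(12.011) + 21(1.008) + 79.904 + 35.45 + 14.007 + 15.999
    = 132.121 + 21.168 + 79.904 + 35.450 + 14.007 + 15.999 = 298.649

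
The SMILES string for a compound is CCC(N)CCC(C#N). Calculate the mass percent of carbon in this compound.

66.62%

Atom tally by fragment:
  CH3 → C:1 H:3
  CH2 → C:1 H:2
  CH(NH2) → C:1 H:3 N:1
  CH2 → C:1 H:2
  CH2 → C:1 H:2
  CH2CN → C:2 H:2 N:1
Element totals:
  C: 7
  H: 14
  N: 2
Molecular formula: C7H14N2.
Molar mass = 126.203 g/mol.
Mass from C: 7 × 12.011 = 84.077 g/mol.
%C = 84.077 / 126.203 × 100 = 66.62%.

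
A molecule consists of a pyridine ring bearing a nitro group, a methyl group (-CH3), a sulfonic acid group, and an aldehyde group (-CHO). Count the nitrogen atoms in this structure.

Atom tally by fragment:
  pyridine ring core → C:5 H:5 N:1
  (− 4 ring H displaced by substituents)
  + NO2 → N:1 O:2
  + CH3 → C:1 H:3
  + SO3H → S:1 O:3 H:1
  + CHO → C:1 H:1 O:1
Element totals:
  C: 7
  H: 6
  N: 2
  O: 6
  S: 1

2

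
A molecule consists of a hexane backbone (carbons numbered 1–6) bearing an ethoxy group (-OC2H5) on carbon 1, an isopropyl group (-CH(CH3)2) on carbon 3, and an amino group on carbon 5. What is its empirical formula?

Atom tally by fragment:
  C2H5OCH2 → C:3 H:7 O:1
  CH2 → C:1 H:2
  CH(CH(CH3)2) → C:4 H:8
  CH2 → C:1 H:2
  CH(NH2) → C:1 H:3 N:1
  CH3 → C:1 H:3
Element totals:
  C: 11
  H: 25
  N: 1
  O: 1
Molecular formula: C11H25NO.
gcd of subscripts (11, 25, 1, 1) = 1, so the empirical formula equals the molecular formula.

C11H25NO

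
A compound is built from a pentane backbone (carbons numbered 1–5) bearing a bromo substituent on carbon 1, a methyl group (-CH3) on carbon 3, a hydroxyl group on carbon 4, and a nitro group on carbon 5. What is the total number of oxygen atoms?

Atom tally by fragment:
  BrCH2 → C:1 H:2 Br:1
  CH2 → C:1 H:2
  CH(CH3) → C:2 H:4
  CH(OH) → C:1 H:2 O:1
  CH2NO2 → C:1 H:2 N:1 O:2
Element totals:
  C: 6
  H: 12
  Br: 1
  N: 1
  O: 3

3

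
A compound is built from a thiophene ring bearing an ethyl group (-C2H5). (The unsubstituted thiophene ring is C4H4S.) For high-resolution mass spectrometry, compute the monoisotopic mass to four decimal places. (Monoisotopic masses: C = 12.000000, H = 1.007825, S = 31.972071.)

112.0347

Atom tally by fragment:
  thiophene ring core → C:4 H:4 S:1
  (− 1 ring H displaced by substituents)
  + C2H5 → C:2 H:5
Element totals:
  C: 6
  H: 8
  S: 1
Molecular formula: C6H8S.
  M = 6(12.0) + 8(1.007825) + 31.972071
    = 72.000000 + 8.062600 + 31.972071 = 112.034671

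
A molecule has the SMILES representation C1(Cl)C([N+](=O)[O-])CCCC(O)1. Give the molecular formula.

Atom tally by fragment:
  cyclohexane ring core → C:6 H:12
  (− 3 ring H displaced by substituents)
  + Cl → Cl:1
  + NO2 → N:1 O:2
  + OH → O:1 H:1
Element totals:
  C: 6
  H: 10
  Cl: 1
  N: 1
  O: 3

C6H10ClNO3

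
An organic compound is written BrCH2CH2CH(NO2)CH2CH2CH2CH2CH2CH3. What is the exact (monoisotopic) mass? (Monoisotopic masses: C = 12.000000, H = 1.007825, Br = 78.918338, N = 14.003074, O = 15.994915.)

Atom tally by fragment:
  BrCH2 → C:1 H:2 Br:1
  CH2 → C:1 H:2
  CH(NO2) → C:1 H:1 N:1 O:2
  CH2 → C:1 H:2
  CH2 → C:1 H:2
  CH2 → C:1 H:2
  CH2 → C:1 H:2
  CH2 → C:1 H:2
  CH3 → C:1 H:3
Element totals:
  C: 9
  H: 18
  Br: 1
  N: 1
  O: 2
Molecular formula: C9H18BrNO2.
  M = 9(12.0) + 18(1.007825) + 78.918338 + 14.003074 + 2(15.994915)
    = 108.000000 + 18.140850 + 78.918338 + 14.003074 + 31.989830 = 251.052092

251.0521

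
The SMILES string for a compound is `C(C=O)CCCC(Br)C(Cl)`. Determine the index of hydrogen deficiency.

1

Atom tally by fragment:
  OHCCH2 → C:2 H:3 O:1
  CH2 → C:1 H:2
  CH2 → C:1 H:2
  CH2 → C:1 H:2
  CH(Br) → C:1 H:1 Br:1
  CH2Cl → C:1 H:2 Cl:1
Element totals:
  C: 7
  H: 12
  Br: 1
  Cl: 1
  O: 1
Molecular formula: C7H12BrClO.
DoU = (2C + 2 + N − H − X) / 2 = (2·7 + 2 + 0 − 12 − 2) / 2 = 1.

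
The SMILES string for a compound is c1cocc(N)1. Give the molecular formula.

C4H5NO

Atom tally by fragment:
  furan ring core → C:4 H:4 O:1
  (− 1 ring H displaced by substituents)
  + NH2 → N:1 H:2
Element totals:
  C: 4
  H: 5
  N: 1
  O: 1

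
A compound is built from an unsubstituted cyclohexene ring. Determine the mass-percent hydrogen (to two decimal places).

12.27%

Atom tally by fragment:
  cyclohexene ring core → C:6 H:10
Element totals:
  C: 6
  H: 10
Molecular formula: C6H10.
Molar mass = 82.146 g/mol.
Mass from H: 10 × 1.008 = 10.080 g/mol.
%H = 10.080 / 82.146 × 100 = 12.27%.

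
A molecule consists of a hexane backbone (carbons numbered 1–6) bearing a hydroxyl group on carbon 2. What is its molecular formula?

C6H14O

Atom tally by fragment:
  CH3 → C:1 H:3
  CH(OH) → C:1 H:2 O:1
  CH2 → C:1 H:2
  CH2 → C:1 H:2
  CH2 → C:1 H:2
  CH3 → C:1 H:3
Element totals:
  C: 6
  H: 14
  O: 1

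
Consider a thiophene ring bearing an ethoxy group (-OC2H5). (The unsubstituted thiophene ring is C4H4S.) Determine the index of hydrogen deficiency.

3

Atom tally by fragment:
  thiophene ring core → C:4 H:4 S:1
  (− 1 ring H displaced by substituents)
  + OC2H5 → C:2 H:5 O:1
Element totals:
  C: 6
  H: 8
  O: 1
  S: 1
Molecular formula: C6H8OS.
DoU = (2C + 2 + N − H − X) / 2 = (2·6 + 2 + 0 − 8 − 0) / 2 = 3.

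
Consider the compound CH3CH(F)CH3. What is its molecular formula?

Element totals:
  C: 3
  H: 7
  F: 1

C3H7F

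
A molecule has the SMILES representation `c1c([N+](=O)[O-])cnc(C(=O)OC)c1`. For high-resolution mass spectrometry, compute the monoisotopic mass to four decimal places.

182.0328

Atom tally by fragment:
  pyridine ring core → C:5 H:5 N:1
  (− 2 ring H displaced by substituents)
  + NO2 → N:1 O:2
  + COOCH3 → C:2 H:3 O:2
Element totals:
  C: 7
  H: 6
  N: 2
  O: 4
Molecular formula: C7H6N2O4.
  M = 7(12.0) + 6(1.007825) + 2(14.003074) + 4(15.994915)
    = 84.000000 + 6.046950 + 28.006148 + 63.979660 = 182.032758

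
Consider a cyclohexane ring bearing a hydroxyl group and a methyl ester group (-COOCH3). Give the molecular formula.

Atom tally by fragment:
  cyclohexane ring core → C:6 H:12
  (− 2 ring H displaced by substituents)
  + OH → O:1 H:1
  + COOCH3 → C:2 H:3 O:2
Element totals:
  C: 8
  H: 14
  O: 3

C8H14O3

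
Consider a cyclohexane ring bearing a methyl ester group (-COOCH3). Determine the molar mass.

142.20 g/mol

Atom tally by fragment:
  cyclohexane ring core → C:6 H:12
  (− 1 ring H displaced by substituents)
  + COOCH3 → C:2 H:3 O:2
Element totals:
  C: 8
  H: 14
  O: 2
Molecular formula: C8H14O2.
  M = 8(12.011) + 14(1.008) + 2(15.999)
    = 96.088 + 14.112 + 31.998 = 142.198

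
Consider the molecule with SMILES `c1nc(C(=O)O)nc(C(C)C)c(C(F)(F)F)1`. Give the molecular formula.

C9H9F3N2O2

Atom tally by fragment:
  pyrimidine ring core → C:4 H:4 N:2
  (− 3 ring H displaced by substituents)
  + COOH → C:1 H:1 O:2
  + CH(CH3)2 → C:3 H:7
  + CF3 → C:1 F:3
Element totals:
  C: 9
  H: 9
  F: 3
  N: 2
  O: 2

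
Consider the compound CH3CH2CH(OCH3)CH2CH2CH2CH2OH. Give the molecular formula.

Atom tally by fragment:
  CH3 → C:1 H:3
  CH2 → C:1 H:2
  CH(OCH3) → C:2 H:4 O:1
  CH2 → C:1 H:2
  CH2 → C:1 H:2
  CH2 → C:1 H:2
  CH2OH → C:1 H:3 O:1
Element totals:
  C: 8
  H: 18
  O: 2

C8H18O2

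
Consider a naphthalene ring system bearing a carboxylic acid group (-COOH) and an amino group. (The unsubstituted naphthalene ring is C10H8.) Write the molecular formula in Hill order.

Atom tally by fragment:
  naphthalene ring system core → C:10 H:8
  (− 2 ring H displaced by substituents)
  + COOH → C:1 H:1 O:2
  + NH2 → N:1 H:2
Element totals:
  C: 11
  H: 9
  N: 1
  O: 2

C11H9NO2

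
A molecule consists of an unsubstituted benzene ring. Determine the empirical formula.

CH

Atom tally by fragment:
  benzene ring core → C:6 H:6
Element totals:
  C: 6
  H: 6
Molecular formula: C6H6.
gcd of subscripts = 6; dividing each by 6:
  C: 6/6 = 1
  H: 6/6 = 1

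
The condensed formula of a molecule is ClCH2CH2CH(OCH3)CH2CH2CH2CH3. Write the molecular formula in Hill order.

Element totals:
  C: 8
  H: 17
  Cl: 1
  O: 1

C8H17ClO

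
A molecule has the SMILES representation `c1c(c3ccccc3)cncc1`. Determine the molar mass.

155.20 g/mol

Atom tally by fragment:
  pyridine ring core → C:5 H:5 N:1
  (− 1 ring H displaced by substituents)
  + C6H5 → C:6 H:5
Element totals:
  C: 11
  H: 9
  N: 1
Molecular formula: C11H9N.
  M = 11(12.011) + 9(1.008) + 14.007
    = 132.121 + 9.072 + 14.007 = 155.200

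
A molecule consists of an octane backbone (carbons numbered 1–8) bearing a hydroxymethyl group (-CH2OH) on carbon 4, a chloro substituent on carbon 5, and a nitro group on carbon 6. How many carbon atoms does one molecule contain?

9

Atom tally by fragment:
  CH3 → C:1 H:3
  CH2 → C:1 H:2
  CH2 → C:1 H:2
  CH(CH2OH) → C:2 H:4 O:1
  CH(Cl) → C:1 H:1 Cl:1
  CH(NO2) → C:1 H:1 N:1 O:2
  CH2 → C:1 H:2
  CH3 → C:1 H:3
Element totals:
  C: 9
  H: 18
  Cl: 1
  N: 1
  O: 3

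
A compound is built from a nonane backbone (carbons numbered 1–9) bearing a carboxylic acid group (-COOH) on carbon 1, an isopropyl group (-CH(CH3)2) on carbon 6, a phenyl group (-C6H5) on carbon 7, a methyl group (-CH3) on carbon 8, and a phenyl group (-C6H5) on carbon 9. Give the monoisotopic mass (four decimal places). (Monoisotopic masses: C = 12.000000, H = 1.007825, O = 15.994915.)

Atom tally by fragment:
  HOOCCH2 → C:2 H:3 O:2
  CH2 → C:1 H:2
  CH2 → C:1 H:2
  CH2 → C:1 H:2
  CH2 → C:1 H:2
  CH(CH(CH3)2) → C:4 H:8
  CH(C6H5) → C:7 H:6
  CH(CH3) → C:2 H:4
  CH2C6H5 → C:7 H:7
Element totals:
  C: 26
  H: 36
  O: 2
Molecular formula: C26H36O2.
  M = 26(12.0) + 36(1.007825) + 2(15.994915)
    = 312.000000 + 36.281700 + 31.989830 = 380.271530

380.2715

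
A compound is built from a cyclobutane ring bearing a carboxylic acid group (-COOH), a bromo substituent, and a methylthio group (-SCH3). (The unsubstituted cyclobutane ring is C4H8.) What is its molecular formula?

C6H9BrO2S

Atom tally by fragment:
  cyclobutane ring core → C:4 H:8
  (− 3 ring H displaced by substituents)
  + COOH → C:1 H:1 O:2
  + Br → Br:1
  + SCH3 → C:1 H:3 S:1
Element totals:
  C: 6
  H: 9
  Br: 1
  O: 2
  S: 1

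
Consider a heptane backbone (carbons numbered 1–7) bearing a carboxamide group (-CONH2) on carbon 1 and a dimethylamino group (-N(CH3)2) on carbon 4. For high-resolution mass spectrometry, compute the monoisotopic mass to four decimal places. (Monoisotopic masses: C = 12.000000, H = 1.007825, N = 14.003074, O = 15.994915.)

186.1732

Atom tally by fragment:
  H2NOCCH2 → C:2 H:4 O:1 N:1
  CH2 → C:1 H:2
  CH2 → C:1 H:2
  CH(N(CH3)2) → C:3 H:7 N:1
  CH2 → C:1 H:2
  CH2 → C:1 H:2
  CH3 → C:1 H:3
Element totals:
  C: 10
  H: 22
  N: 2
  O: 1
Molecular formula: C10H22N2O.
  M = 10(12.0) + 22(1.007825) + 2(14.003074) + 15.994915
    = 120.000000 + 22.172150 + 28.006148 + 15.994915 = 186.173213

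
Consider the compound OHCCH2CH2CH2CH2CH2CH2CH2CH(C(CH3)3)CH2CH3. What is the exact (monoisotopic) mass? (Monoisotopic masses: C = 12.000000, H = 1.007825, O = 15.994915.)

Atom tally by fragment:
  OHCCH2 → C:2 H:3 O:1
  CH2 → C:1 H:2
  CH2 → C:1 H:2
  CH2 → C:1 H:2
  CH2 → C:1 H:2
  CH2 → C:1 H:2
  CH2 → C:1 H:2
  CH(C(CH3)3) → C:5 H:10
  CH2 → C:1 H:2
  CH3 → C:1 H:3
Element totals:
  C: 15
  H: 30
  O: 1
Molecular formula: C15H30O.
  M = 15(12.0) + 30(1.007825) + 15.994915
    = 180.000000 + 30.234750 + 15.994915 = 226.229665

226.2297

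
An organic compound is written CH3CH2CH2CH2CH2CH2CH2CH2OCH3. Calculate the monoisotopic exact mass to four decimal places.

144.1514

Atom tally by fragment:
  CH3 → C:1 H:3
  CH2 → C:1 H:2
  CH2 → C:1 H:2
  CH2 → C:1 H:2
  CH2 → C:1 H:2
  CH2 → C:1 H:2
  CH2 → C:1 H:2
  CH2OCH3 → C:2 H:5 O:1
Element totals:
  C: 9
  H: 20
  O: 1
Molecular formula: C9H20O.
  M = 9(12.0) + 20(1.007825) + 15.994915
    = 108.000000 + 20.156500 + 15.994915 = 144.151415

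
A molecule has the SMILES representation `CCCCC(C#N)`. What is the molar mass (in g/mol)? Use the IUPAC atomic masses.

Atom tally by fragment:
  CH3 → C:1 H:3
  CH2 → C:1 H:2
  CH2 → C:1 H:2
  CH2 → C:1 H:2
  CH2CN → C:2 H:2 N:1
Element totals:
  C: 6
  H: 11
  N: 1
Molecular formula: C6H11N.
  M = 6(12.011) + 11(1.008) + 14.007
    = 72.066 + 11.088 + 14.007 = 97.161

97.16 g/mol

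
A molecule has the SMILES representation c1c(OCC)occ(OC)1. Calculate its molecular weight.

142.15 g/mol

Atom tally by fragment:
  furan ring core → C:4 H:4 O:1
  (− 2 ring H displaced by substituents)
  + OC2H5 → C:2 H:5 O:1
  + OCH3 → C:1 H:3 O:1
Element totals:
  C: 7
  H: 10
  O: 3
Molecular formula: C7H10O3.
  M = 7(12.011) + 10(1.008) + 3(15.999)
    = 84.077 + 10.080 + 47.997 = 142.154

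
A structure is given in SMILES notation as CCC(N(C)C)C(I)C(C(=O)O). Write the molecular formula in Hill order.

Atom tally by fragment:
  CH3 → C:1 H:3
  CH2 → C:1 H:2
  CH(N(CH3)2) → C:3 H:7 N:1
  CH(I) → C:1 H:1 I:1
  CH2COOH → C:2 H:3 O:2
Element totals:
  C: 8
  H: 16
  I: 1
  N: 1
  O: 2

C8H16INO2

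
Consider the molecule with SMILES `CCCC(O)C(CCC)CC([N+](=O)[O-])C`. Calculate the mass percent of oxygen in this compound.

Atom tally by fragment:
  CH3 → C:1 H:3
  CH2 → C:1 H:2
  CH2 → C:1 H:2
  CH(OH) → C:1 H:2 O:1
  CH(CH2CH2CH3) → C:4 H:8
  CH2 → C:1 H:2
  CH(NO2) → C:1 H:1 N:1 O:2
  CH3 → C:1 H:3
Element totals:
  C: 11
  H: 23
  N: 1
  O: 3
Molecular formula: C11H23NO3.
Molar mass = 217.309 g/mol.
Mass from O: 3 × 15.999 = 47.997 g/mol.
%O = 47.997 / 217.309 × 100 = 22.09%.

22.09%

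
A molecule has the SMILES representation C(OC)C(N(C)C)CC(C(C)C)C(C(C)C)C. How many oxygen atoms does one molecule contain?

Atom tally by fragment:
  CH3OCH2 → C:2 H:5 O:1
  CH(N(CH3)2) → C:3 H:7 N:1
  CH2 → C:1 H:2
  CH(CH(CH3)2) → C:4 H:8
  CH(CH(CH3)2) → C:4 H:8
  CH3 → C:1 H:3
Element totals:
  C: 15
  H: 33
  N: 1
  O: 1

1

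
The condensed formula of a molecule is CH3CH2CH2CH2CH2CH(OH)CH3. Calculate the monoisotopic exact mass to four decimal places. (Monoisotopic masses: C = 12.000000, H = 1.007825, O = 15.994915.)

Atom tally by fragment:
  CH3 → C:1 H:3
  CH2 → C:1 H:2
  CH2 → C:1 H:2
  CH2 → C:1 H:2
  CH2 → C:1 H:2
  CH(OH) → C:1 H:2 O:1
  CH3 → C:1 H:3
Element totals:
  C: 7
  H: 16
  O: 1
Molecular formula: C7H16O.
  M = 7(12.0) + 16(1.007825) + 15.994915
    = 84.000000 + 16.125200 + 15.994915 = 116.120115

116.1201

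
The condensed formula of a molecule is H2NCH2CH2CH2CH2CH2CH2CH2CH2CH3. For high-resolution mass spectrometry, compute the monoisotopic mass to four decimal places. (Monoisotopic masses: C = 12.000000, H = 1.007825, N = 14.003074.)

Atom tally by fragment:
  H2NCH2 → C:1 H:4 N:1
  CH2 → C:1 H:2
  CH2 → C:1 H:2
  CH2 → C:1 H:2
  CH2 → C:1 H:2
  CH2 → C:1 H:2
  CH2 → C:1 H:2
  CH2 → C:1 H:2
  CH3 → C:1 H:3
Element totals:
  C: 9
  H: 21
  N: 1
Molecular formula: C9H21N.
  M = 9(12.0) + 21(1.007825) + 14.003074
    = 108.000000 + 21.164325 + 14.003074 = 143.167399

143.1674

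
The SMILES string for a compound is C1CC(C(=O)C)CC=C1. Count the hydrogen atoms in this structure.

12

Atom tally by fragment:
  cyclohexene ring core → C:6 H:10
  (− 1 ring H displaced by substituents)
  + COCH3 → C:2 H:3 O:1
Element totals:
  C: 8
  H: 12
  O: 1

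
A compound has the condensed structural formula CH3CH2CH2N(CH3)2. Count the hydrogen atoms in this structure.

13

Element totals:
  C: 5
  H: 13
  N: 1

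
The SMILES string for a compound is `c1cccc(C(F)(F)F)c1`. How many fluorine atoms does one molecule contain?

3

Atom tally by fragment:
  benzene ring core → C:6 H:6
  (− 1 ring H displaced by substituents)
  + CF3 → C:1 F:3
Element totals:
  C: 7
  H: 5
  F: 3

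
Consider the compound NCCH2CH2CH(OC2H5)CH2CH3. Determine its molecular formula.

Element totals:
  C: 8
  H: 15
  N: 1
  O: 1

C8H15NO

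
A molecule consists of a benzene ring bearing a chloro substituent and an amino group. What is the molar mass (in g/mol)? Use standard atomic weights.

Atom tally by fragment:
  benzene ring core → C:6 H:6
  (− 2 ring H displaced by substituents)
  + Cl → Cl:1
  + NH2 → N:1 H:2
Element totals:
  C: 6
  H: 6
  Cl: 1
  N: 1
Molecular formula: C6H6ClN.
  M = 6(12.011) + 6(1.008) + 35.45 + 14.007
    = 72.066 + 6.048 + 35.450 + 14.007 = 127.571

127.57 g/mol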